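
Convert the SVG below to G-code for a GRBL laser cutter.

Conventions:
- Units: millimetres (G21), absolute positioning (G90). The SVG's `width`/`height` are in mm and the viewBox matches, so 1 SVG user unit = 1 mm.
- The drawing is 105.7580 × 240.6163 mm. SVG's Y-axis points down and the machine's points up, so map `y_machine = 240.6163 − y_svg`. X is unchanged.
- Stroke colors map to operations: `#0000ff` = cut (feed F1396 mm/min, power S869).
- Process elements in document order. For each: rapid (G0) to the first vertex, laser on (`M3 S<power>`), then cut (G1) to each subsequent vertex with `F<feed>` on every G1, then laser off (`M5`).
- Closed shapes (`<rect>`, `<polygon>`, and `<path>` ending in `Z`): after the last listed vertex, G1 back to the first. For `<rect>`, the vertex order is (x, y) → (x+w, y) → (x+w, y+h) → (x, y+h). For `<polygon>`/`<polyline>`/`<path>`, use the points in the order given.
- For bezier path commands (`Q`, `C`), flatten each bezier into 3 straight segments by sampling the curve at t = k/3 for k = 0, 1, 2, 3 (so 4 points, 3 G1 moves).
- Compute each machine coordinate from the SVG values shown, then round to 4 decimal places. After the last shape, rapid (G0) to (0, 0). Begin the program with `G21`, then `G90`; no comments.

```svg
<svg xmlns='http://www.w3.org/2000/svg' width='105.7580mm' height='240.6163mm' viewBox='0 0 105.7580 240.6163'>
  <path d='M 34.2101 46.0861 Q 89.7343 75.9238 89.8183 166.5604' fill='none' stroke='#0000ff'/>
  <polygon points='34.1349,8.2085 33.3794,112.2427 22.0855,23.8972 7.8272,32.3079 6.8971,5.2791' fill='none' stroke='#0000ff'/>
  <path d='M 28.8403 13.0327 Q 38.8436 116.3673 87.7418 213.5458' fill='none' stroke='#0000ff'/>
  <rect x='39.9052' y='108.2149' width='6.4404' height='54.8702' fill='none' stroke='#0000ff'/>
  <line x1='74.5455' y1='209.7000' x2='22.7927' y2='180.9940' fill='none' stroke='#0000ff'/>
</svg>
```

Since the viewBox matches the mm dimensions, user units are millimetres directly. The only transform is the Y-flip y_m = 240.6163 − y_svg.

Shape 1 is a quadratic bezier drawn with `<path>`. Its stroke #0000ff means cut at S869, F1396. After flipping Y the toolpath is (34.2101,194.5302) → (65.0662,167.8830) → (83.6023,127.7249) → (89.8183,74.0559).

Shape 2 is a closed polygon drawn with `<polygon>`. Its stroke #0000ff means cut at S869, F1396. After flipping Y the toolpath is (34.1349,232.4078) → (33.3794,128.3736) → (22.0855,216.7191) → (7.8272,208.3084) → (6.8971,235.3372) → (34.1349,232.4078), returning to the start.

Shape 3 is a quadratic bezier drawn with `<path>`. Its stroke #0000ff means cut at S869, F1396. After flipping Y the toolpath is (28.8403,227.5836) → (39.8308,159.3779) → (59.4647,92.5402) → (87.7418,27.0705).

Shape 4 is a rectangle drawn with `<rect>`. Its stroke #0000ff means cut at S869, F1396. After flipping Y the toolpath is (39.9052,132.4014) → (46.3456,132.4014) → (46.3456,77.5312) → (39.9052,77.5312) → (39.9052,132.4014), returning to the start.

Shape 5 is a line segment drawn with `<line>`. Its stroke #0000ff means cut at S869, F1396. After flipping Y the toolpath is (74.5455,30.9163) → (22.7927,59.6223).

G21
G90
G0 X34.2101 Y194.5302
M3 S869
G1 X65.0662 Y167.8830 F1396
G1 X83.6023 Y127.7249 F1396
G1 X89.8183 Y74.0559 F1396
M5
G0 X34.1349 Y232.4078
M3 S869
G1 X33.3794 Y128.3736 F1396
G1 X22.0855 Y216.7191 F1396
G1 X7.8272 Y208.3084 F1396
G1 X6.8971 Y235.3372 F1396
G1 X34.1349 Y232.4078 F1396
M5
G0 X28.8403 Y227.5836
M3 S869
G1 X39.8308 Y159.3779 F1396
G1 X59.4647 Y92.5402 F1396
G1 X87.7418 Y27.0705 F1396
M5
G0 X39.9052 Y132.4014
M3 S869
G1 X46.3456 Y132.4014 F1396
G1 X46.3456 Y77.5312 F1396
G1 X39.9052 Y77.5312 F1396
G1 X39.9052 Y132.4014 F1396
M5
G0 X74.5455 Y30.9163
M3 S869
G1 X22.7927 Y59.6223 F1396
M5
G0 X0.0000 Y0.0000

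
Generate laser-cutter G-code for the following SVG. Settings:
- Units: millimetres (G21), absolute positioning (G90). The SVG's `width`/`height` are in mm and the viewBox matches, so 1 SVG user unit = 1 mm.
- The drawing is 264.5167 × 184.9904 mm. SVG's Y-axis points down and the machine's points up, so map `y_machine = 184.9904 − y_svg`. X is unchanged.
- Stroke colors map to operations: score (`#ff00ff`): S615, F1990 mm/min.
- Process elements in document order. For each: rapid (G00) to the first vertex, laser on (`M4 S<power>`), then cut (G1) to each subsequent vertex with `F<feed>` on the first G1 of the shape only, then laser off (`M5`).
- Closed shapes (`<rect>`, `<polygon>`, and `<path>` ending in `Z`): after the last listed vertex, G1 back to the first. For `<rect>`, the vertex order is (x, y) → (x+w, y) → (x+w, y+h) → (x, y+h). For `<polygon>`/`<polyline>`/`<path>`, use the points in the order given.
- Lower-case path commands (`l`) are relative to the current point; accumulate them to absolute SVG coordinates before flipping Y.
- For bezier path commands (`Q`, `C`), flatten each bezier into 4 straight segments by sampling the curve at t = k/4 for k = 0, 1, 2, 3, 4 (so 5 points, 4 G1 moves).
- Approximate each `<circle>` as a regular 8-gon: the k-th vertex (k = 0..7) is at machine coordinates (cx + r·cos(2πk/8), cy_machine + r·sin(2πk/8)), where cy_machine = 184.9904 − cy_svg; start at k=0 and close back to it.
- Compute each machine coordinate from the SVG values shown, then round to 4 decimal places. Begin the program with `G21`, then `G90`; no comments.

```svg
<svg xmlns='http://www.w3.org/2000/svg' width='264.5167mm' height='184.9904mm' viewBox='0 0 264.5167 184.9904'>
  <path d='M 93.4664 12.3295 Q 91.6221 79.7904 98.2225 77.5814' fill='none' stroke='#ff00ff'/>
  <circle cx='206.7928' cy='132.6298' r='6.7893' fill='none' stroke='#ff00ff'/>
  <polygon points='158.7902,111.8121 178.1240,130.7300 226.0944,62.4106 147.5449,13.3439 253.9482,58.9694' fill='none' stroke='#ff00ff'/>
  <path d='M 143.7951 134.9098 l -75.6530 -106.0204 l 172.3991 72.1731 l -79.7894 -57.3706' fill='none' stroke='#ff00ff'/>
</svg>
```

1 u = 1 mm; y_m = 184.9904 − y.

[1] `<path>` quadratic bezier, #ff00ff→score S615 F1990: (93.4664,172.6609) → (93.0720,143.2848) → (93.7333,122.6175) → (95.4501,110.6589) → (98.2225,107.4090)

[2] `<circle>` circle, #ff00ff→score S615 F1990: (213.5821,52.3606) → (211.5936,57.1614) → (206.7928,59.1499) → (201.9920,57.1614) → (200.0035,52.3606) → (201.9920,47.5598) → (206.7928,45.5713) → (211.5936,47.5598) → (213.5821,52.3606) (closed)

[3] `<polygon>` closed polygon, #ff00ff→score S615 F1990: (158.7902,73.1783) → (178.1240,54.2604) → (226.0944,122.5798) → (147.5449,171.6465) → (253.9482,126.0210) → (158.7902,73.1783) (closed)

[4] `<path>` open polyline, #ff00ff→score S615 F1990: (143.7951,50.0806) → (68.1421,156.1010) → (240.5412,83.9279) → (160.7518,141.2985)

G21
G90
G00 X93.4664 Y172.6609
M4 S615
G1 X93.0720 Y143.2848 F1990
G1 X93.7333 Y122.6175
G1 X95.4501 Y110.6589
G1 X98.2225 Y107.4090
M5
G00 X213.5821 Y52.3606
M4 S615
G1 X211.5936 Y57.1614 F1990
G1 X206.7928 Y59.1499
G1 X201.9920 Y57.1614
G1 X200.0035 Y52.3606
G1 X201.9920 Y47.5598
G1 X206.7928 Y45.5713
G1 X211.5936 Y47.5598
G1 X213.5821 Y52.3606
M5
G00 X158.7902 Y73.1783
M4 S615
G1 X178.1240 Y54.2604 F1990
G1 X226.0944 Y122.5798
G1 X147.5449 Y171.6465
G1 X253.9482 Y126.0210
G1 X158.7902 Y73.1783
M5
G00 X143.7951 Y50.0806
M4 S615
G1 X68.1421 Y156.1010 F1990
G1 X240.5412 Y83.9279
G1 X160.7518 Y141.2985
M5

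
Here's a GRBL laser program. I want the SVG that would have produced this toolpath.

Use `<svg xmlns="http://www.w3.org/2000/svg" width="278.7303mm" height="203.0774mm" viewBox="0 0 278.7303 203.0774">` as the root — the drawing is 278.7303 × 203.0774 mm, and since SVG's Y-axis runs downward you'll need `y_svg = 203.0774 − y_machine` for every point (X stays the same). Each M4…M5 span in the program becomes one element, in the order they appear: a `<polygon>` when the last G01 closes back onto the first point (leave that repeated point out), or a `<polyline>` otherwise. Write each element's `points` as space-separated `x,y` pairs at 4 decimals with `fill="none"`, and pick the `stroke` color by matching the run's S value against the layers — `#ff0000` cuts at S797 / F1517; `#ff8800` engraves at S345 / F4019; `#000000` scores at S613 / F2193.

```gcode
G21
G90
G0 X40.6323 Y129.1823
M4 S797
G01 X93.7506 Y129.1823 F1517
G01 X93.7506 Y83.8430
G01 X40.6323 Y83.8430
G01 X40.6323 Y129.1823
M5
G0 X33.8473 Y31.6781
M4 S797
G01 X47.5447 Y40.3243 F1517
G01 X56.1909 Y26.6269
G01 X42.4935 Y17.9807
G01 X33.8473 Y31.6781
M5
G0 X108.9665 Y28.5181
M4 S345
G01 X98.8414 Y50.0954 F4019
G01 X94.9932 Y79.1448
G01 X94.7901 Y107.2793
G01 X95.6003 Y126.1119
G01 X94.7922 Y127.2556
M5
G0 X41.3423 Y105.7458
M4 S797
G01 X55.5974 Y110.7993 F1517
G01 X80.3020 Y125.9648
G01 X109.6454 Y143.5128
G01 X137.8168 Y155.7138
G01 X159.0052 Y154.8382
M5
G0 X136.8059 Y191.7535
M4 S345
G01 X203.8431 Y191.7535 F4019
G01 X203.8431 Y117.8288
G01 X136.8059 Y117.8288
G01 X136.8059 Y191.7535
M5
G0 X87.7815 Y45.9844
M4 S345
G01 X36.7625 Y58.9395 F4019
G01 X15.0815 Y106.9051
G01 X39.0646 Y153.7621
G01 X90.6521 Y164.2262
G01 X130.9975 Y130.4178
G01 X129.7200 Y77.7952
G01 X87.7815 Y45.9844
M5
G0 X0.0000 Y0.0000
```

<svg xmlns="http://www.w3.org/2000/svg" width="278.7303mm" height="203.0774mm" viewBox="0 0 278.7303 203.0774">
  <polygon points="40.6323,73.8951 93.7506,73.8951 93.7506,119.2344 40.6323,119.2344" fill="none" stroke="#ff0000"/>
  <polygon points="33.8473,171.3993 47.5447,162.7531 56.1909,176.4505 42.4935,185.0967" fill="none" stroke="#ff0000"/>
  <polyline points="108.9665,174.5593 98.8414,152.9820 94.9932,123.9326 94.7901,95.7981 95.6003,76.9655 94.7922,75.8218" fill="none" stroke="#ff8800"/>
  <polyline points="41.3423,97.3316 55.5974,92.2781 80.3020,77.1126 109.6454,59.5646 137.8168,47.3636 159.0052,48.2392" fill="none" stroke="#ff0000"/>
  <polygon points="136.8059,11.3239 203.8431,11.3239 203.8431,85.2486 136.8059,85.2486" fill="none" stroke="#ff8800"/>
  <polygon points="87.7815,157.0930 36.7625,144.1379 15.0815,96.1723 39.0646,49.3153 90.6521,38.8512 130.9975,72.6596 129.7200,125.2822" fill="none" stroke="#ff8800"/>
</svg>

Each laser-on run becomes one SVG element. Flip Y back into SVG space with y_svg = 203.0774 − y_machine.

Run 1: S797 ⇒ cut layer `#ff0000`. The run returns to its start, so emit a `<polygon>` with points (Y-flipped): 40.6323,73.8951 93.7506,73.8951 93.7506,119.2344 40.6323,119.2344.

Run 2: power S797 maps to stroke `#ff0000` (cut). The run returns to its start, so emit a `<polygon>` with points (Y-flipped): 33.8473,171.3993 47.5447,162.7531 56.1909,176.4505 42.4935,185.0967.

Run 3: the run's S345 means `#ff8800` (engrave). The run is open, so emit a `<polyline>` with points (Y-flipped): 108.9665,174.5593 98.8414,152.9820 94.9932,123.9326 94.7901,95.7981 95.6003,76.9655 94.7922,75.8218.

Run 4: the run's S797 means `#ff0000` (cut). The run is open, so emit a `<polyline>` with points (Y-flipped): 41.3423,97.3316 55.5974,92.2781 80.3020,77.1126 109.6454,59.5646 137.8168,47.3636 159.0052,48.2392.

Run 5: power S345 maps to stroke `#ff8800` (engrave). The run returns to its start, so emit a `<polygon>` with points (Y-flipped): 136.8059,11.3239 203.8431,11.3239 203.8431,85.2486 136.8059,85.2486.

Run 6: S345 ⇒ engrave layer `#ff8800`. The run returns to its start, so emit a `<polygon>` with points (Y-flipped): 87.7815,157.0930 36.7625,144.1379 15.0815,96.1723 39.0646,49.3153 90.6521,38.8512 130.9975,72.6596 129.7200,125.2822.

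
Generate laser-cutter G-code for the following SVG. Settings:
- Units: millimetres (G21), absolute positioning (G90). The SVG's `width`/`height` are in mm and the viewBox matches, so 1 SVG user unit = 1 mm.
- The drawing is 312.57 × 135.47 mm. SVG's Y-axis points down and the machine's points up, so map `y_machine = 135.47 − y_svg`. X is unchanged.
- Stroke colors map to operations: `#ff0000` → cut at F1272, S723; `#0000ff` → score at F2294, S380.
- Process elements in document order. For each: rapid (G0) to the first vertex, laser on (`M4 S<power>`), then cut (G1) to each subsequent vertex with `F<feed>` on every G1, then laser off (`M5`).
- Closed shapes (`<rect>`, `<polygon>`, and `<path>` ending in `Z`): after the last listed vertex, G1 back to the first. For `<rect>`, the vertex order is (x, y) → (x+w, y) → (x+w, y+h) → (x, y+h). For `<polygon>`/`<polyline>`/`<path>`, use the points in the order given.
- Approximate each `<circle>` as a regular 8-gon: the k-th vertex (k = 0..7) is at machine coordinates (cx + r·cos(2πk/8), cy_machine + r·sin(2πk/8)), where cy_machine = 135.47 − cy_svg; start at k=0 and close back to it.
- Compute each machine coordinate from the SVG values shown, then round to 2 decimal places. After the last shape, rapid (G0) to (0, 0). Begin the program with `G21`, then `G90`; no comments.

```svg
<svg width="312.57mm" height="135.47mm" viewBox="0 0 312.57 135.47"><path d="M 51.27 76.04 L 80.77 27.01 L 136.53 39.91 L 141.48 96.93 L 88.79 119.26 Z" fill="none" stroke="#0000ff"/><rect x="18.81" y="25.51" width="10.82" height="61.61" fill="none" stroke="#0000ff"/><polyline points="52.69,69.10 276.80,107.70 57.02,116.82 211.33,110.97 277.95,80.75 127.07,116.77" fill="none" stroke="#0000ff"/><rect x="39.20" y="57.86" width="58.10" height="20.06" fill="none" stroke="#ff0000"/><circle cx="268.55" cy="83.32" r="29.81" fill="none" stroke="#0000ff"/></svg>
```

viewBox `0 0 312.57 135.47` with mm width/height → 1 unit = 1 mm. Flip: y_m = 135.47 − y_svg.

**Shape 1** — `<path>` regular polygon, stroke `#0000ff` → score (S380, F2294). Machine vertices: (51.27,59.43) → (80.77,108.46) → (136.53,95.56) → (141.48,38.54) → (88.79,16.21) → (51.27,59.43). Closed: final G1 returns to the first vertex.

**Shape 2** — `<rect>` rectangle, stroke `#0000ff` → score (S380, F2294). Machine vertices: (18.81,109.96) → (29.63,109.96) → (29.63,48.35) → (18.81,48.35) → (18.81,109.96). Closed: final G1 returns to the first vertex.

**Shape 3** — `<polyline>` open polyline, stroke `#0000ff` → score (S380, F2294). Machine vertices: (52.69,66.37) → (276.80,27.77) → (57.02,18.65) → (211.33,24.50) → (277.95,54.72) → (127.07,18.70). Open path.

**Shape 4** — `<rect>` rectangle, stroke `#ff0000` → cut (S723, F1272). Machine vertices: (39.20,77.61) → (97.30,77.61) → (97.30,57.55) → (39.20,57.55) → (39.20,77.61). Closed: final G1 returns to the first vertex.

**Shape 5** — `<circle>` circle, stroke `#0000ff` → score (S380, F2294). Machine vertices: (298.36,52.15) → (289.63,73.23) → (268.55,81.96) → (247.47,73.23) → (238.74,52.15) → (247.47,31.07) → (268.55,22.34) → (289.63,31.07) → (298.36,52.15). Closed: final G1 returns to the first vertex.

G21
G90
G0 X51.27 Y59.43
M4 S380
G1 X80.77 Y108.46 F2294
G1 X136.53 Y95.56 F2294
G1 X141.48 Y38.54 F2294
G1 X88.79 Y16.21 F2294
G1 X51.27 Y59.43 F2294
M5
G0 X18.81 Y109.96
M4 S380
G1 X29.63 Y109.96 F2294
G1 X29.63 Y48.35 F2294
G1 X18.81 Y48.35 F2294
G1 X18.81 Y109.96 F2294
M5
G0 X52.69 Y66.37
M4 S380
G1 X276.80 Y27.77 F2294
G1 X57.02 Y18.65 F2294
G1 X211.33 Y24.50 F2294
G1 X277.95 Y54.72 F2294
G1 X127.07 Y18.70 F2294
M5
G0 X39.20 Y77.61
M4 S723
G1 X97.30 Y77.61 F1272
G1 X97.30 Y57.55 F1272
G1 X39.20 Y57.55 F1272
G1 X39.20 Y77.61 F1272
M5
G0 X298.36 Y52.15
M4 S380
G1 X289.63 Y73.23 F2294
G1 X268.55 Y81.96 F2294
G1 X247.47 Y73.23 F2294
G1 X238.74 Y52.15 F2294
G1 X247.47 Y31.07 F2294
G1 X268.55 Y22.34 F2294
G1 X289.63 Y31.07 F2294
G1 X298.36 Y52.15 F2294
M5
G0 X0.00 Y0.00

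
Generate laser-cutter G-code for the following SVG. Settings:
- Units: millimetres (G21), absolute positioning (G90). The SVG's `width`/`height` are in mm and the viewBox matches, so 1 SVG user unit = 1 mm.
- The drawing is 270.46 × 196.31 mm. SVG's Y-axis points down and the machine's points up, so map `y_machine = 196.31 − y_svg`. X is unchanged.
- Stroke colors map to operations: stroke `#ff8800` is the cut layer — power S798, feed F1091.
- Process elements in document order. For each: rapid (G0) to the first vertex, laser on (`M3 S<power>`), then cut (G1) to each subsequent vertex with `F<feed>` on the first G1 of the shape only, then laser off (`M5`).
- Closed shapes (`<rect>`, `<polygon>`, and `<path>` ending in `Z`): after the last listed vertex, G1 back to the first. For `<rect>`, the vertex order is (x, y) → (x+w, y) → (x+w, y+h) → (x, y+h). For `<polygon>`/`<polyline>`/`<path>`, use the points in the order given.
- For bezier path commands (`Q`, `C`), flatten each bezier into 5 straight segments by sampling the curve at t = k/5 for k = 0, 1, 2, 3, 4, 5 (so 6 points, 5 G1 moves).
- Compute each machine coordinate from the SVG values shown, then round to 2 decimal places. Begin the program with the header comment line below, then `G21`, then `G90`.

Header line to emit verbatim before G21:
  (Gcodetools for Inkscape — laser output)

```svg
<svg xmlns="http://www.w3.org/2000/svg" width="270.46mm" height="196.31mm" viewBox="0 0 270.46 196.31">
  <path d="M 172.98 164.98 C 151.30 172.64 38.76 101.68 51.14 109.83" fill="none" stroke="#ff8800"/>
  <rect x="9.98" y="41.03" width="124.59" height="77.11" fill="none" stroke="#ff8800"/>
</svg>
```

(Gcodetools for Inkscape — laser output)
G21
G90
G0 X172.98 Y31.33
M3 S798
G1 X150.80 Y34.91 F1091
G1 X117.16 Y49.78
G1 X82.44 Y68.38
G1 X56.98 Y83.14
G1 X51.14 Y86.48
M5
G0 X9.98 Y155.28
M3 S798
G1 X134.57 Y155.28 F1091
G1 X134.57 Y78.17
G1 X9.98 Y78.17
G1 X9.98 Y155.28
M5

1 u = 1 mm; y_m = 196.31 − y.

[1] `<path>` cubic bezier, #ff8800→cut S798 F1091: (172.98,31.33) → (150.80,34.91) → (117.16,49.78) → (82.44,68.38) → (56.98,83.14) → (51.14,86.48)

[2] `<rect>` rectangle, #ff8800→cut S798 F1091: (9.98,155.28) → (134.57,155.28) → (134.57,78.17) → (9.98,78.17) → (9.98,155.28) (closed)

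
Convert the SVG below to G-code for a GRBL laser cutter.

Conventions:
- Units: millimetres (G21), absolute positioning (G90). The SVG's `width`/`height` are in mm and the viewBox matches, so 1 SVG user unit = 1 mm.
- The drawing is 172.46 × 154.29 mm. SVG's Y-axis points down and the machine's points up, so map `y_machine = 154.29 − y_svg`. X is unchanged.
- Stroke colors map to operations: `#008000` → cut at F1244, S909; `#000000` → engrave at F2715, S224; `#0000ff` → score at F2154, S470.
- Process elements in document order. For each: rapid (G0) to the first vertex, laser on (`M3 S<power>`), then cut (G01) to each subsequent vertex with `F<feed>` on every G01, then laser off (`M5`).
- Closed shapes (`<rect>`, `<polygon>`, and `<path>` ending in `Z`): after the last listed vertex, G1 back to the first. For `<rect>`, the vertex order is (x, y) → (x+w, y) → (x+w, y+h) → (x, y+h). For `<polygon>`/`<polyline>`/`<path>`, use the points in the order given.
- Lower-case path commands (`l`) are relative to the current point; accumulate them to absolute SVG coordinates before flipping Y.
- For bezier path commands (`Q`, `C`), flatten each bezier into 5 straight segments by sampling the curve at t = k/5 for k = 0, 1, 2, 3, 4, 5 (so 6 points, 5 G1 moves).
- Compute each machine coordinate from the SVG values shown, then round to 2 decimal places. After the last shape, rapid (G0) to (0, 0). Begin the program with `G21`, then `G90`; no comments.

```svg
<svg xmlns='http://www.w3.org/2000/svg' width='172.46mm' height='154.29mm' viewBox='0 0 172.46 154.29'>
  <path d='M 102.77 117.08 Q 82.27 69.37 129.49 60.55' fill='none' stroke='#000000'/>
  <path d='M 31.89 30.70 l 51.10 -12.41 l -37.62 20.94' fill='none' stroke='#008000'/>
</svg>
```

G21
G90
G0 X102.77 Y37.21
M3 S224
G01 X97.28 Y54.74 F2715
G01 X97.21 Y69.16 F2715
G01 X102.55 Y80.46 F2715
G01 X113.31 Y88.66 F2715
G01 X129.49 Y93.74 F2715
M5
G0 X31.89 Y123.59
M3 S909
G01 X82.99 Y136.00 F1244
G01 X45.37 Y115.06 F1244
M5
G0 X0.00 Y0.00

viewBox `0 0 172.46 154.29` with mm width/height → 1 unit = 1 mm. Flip: y_m = 154.29 − y_svg.

**Shape 1** — `<path>` quadratic bezier, stroke `#000000` → engrave (S224, F2715). Control points (SVG): P0=(102.77,117.08), P1=(82.27,69.37), P2=(129.49,60.55); sampled at t=k/5. Machine vertices: (102.77,37.21) → (97.28,54.74) → (97.21,69.16) → (102.55,80.46) → (113.31,88.66) → (129.49,93.74). Open path.

**Shape 2** — `<path>` open polyline, stroke `#008000` → cut (S909, F1244). Machine vertices: (31.89,123.59) → (82.99,136.00) → (45.37,115.06). Open path.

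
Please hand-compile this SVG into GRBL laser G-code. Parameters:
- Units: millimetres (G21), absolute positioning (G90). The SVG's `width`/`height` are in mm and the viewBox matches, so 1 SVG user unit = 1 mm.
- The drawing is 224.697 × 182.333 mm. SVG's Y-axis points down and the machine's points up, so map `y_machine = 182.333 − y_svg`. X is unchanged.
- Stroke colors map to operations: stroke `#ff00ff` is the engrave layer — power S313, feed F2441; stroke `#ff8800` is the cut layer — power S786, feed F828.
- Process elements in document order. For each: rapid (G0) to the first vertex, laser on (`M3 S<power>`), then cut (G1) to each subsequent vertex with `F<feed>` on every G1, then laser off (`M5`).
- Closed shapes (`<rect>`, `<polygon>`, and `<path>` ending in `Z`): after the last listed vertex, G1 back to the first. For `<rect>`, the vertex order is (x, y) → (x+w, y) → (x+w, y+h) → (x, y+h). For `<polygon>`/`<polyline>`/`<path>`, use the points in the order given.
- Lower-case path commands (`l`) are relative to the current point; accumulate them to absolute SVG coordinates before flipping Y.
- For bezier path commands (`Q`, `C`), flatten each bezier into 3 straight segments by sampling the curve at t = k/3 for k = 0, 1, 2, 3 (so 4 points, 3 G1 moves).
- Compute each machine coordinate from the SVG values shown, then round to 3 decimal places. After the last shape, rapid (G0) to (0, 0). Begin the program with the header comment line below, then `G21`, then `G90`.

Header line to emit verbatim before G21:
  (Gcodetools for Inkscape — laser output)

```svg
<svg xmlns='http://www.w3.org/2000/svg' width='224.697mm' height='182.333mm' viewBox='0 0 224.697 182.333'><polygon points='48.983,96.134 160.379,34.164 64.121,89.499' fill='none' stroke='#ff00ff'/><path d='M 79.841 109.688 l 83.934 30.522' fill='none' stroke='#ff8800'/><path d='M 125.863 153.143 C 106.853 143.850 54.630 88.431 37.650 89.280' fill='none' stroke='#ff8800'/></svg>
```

(Gcodetools for Inkscape — laser output)
G21
G90
G0 X48.983 Y86.199
M3 S313
G1 X160.379 Y148.169 F2441
G1 X64.121 Y92.834 F2441
G1 X48.983 Y86.199 F2441
M5
G0 X79.841 Y72.645
M3 S786
G1 X163.775 Y42.123 F828
M5
G0 X125.863 Y29.190
M3 S786
G1 X98.317 Y50.066 F828
G1 X63.842 Y78.938 F828
G1 X37.650 Y93.053 F828
M5
G0 X0.000 Y0.000

Since the viewBox matches the mm dimensions, user units are millimetres directly. The only transform is the Y-flip y_m = 182.333 − y_svg.

Shape 1 is a closed polygon drawn with `<polygon>`. Its stroke #ff00ff means engrave at S313, F2441. After flipping Y the toolpath is (48.983,86.199) → (160.379,148.169) → (64.121,92.834) → (48.983,86.199), returning to the start.

Shape 2 is a line segment drawn with `<path>`. Its stroke #ff8800 means cut at S786, F828. After flipping Y the toolpath is (79.841,72.645) → (163.775,42.123).

Shape 3 is a cubic bezier drawn with `<path>`. Its stroke #ff8800 means cut at S786, F828. After flipping Y the toolpath is (125.863,29.190) → (98.317,50.066) → (63.842,78.938) → (37.650,93.053).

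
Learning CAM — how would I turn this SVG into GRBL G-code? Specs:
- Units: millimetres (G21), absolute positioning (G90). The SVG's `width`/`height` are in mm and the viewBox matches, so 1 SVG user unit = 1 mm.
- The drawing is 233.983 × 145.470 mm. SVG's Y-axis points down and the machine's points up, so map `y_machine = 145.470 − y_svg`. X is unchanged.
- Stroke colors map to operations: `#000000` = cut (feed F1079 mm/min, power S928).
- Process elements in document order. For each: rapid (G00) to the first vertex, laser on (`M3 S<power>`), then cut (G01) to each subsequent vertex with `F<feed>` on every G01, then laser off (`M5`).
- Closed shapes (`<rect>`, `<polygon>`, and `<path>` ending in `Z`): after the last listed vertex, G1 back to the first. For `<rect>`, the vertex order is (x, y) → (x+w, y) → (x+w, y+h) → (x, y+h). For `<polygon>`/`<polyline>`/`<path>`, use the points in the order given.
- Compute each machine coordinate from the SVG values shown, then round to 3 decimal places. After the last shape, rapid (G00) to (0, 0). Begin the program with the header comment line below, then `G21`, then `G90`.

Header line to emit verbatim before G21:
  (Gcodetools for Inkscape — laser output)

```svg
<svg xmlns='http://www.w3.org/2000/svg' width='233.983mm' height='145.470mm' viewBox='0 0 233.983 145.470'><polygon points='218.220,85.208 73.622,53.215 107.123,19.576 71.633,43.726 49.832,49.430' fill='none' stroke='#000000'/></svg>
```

viewBox `0 0 233.983 145.470` with mm width/height → 1 unit = 1 mm. Flip: y_m = 145.470 − y_svg.

**Shape 1** — `<polygon>` closed polygon, stroke `#000000` → cut (S928, F1079). Machine vertices: (218.220,60.262) → (73.622,92.255) → (107.123,125.894) → (71.633,101.744) → (49.832,96.040) → (218.220,60.262). Closed: final G1 returns to the first vertex.

(Gcodetools for Inkscape — laser output)
G21
G90
G00 X218.220 Y60.262
M3 S928
G01 X73.622 Y92.255 F1079
G01 X107.123 Y125.894 F1079
G01 X71.633 Y101.744 F1079
G01 X49.832 Y96.040 F1079
G01 X218.220 Y60.262 F1079
M5
G00 X0.000 Y0.000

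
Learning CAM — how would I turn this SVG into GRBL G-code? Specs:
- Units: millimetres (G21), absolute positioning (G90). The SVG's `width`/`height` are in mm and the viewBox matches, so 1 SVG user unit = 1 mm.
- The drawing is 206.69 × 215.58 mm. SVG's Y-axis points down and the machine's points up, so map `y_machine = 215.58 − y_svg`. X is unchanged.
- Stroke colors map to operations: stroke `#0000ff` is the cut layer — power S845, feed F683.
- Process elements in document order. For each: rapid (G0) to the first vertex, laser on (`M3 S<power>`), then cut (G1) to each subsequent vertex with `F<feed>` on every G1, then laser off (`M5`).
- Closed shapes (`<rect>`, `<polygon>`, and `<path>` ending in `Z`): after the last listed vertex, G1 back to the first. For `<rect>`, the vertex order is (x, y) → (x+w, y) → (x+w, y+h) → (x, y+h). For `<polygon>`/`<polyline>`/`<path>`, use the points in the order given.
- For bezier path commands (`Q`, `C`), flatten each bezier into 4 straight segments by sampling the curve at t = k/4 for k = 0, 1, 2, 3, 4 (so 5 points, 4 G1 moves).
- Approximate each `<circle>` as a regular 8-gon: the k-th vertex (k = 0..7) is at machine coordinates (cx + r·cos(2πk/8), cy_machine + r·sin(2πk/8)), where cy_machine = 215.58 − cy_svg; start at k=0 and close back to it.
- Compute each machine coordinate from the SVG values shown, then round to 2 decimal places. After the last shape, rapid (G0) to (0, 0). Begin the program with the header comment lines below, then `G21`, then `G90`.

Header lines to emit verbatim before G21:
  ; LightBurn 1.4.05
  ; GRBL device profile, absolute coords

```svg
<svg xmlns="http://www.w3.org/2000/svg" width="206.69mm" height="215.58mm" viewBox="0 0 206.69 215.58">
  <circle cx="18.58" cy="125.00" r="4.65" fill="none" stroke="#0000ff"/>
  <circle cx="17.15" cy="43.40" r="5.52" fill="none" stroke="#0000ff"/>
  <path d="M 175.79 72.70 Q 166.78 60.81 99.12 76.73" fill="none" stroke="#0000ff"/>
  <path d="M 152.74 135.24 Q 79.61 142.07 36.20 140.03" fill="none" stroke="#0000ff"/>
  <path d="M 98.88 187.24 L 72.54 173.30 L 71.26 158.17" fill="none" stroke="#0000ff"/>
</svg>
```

; LightBurn 1.4.05
; GRBL device profile, absolute coords
G21
G90
G0 X23.23 Y90.58
M3 S845
G1 X21.87 Y93.87 F683
G1 X18.58 Y95.23 F683
G1 X15.29 Y93.87 F683
G1 X13.93 Y90.58 F683
G1 X15.29 Y87.29 F683
G1 X18.58 Y85.93 F683
G1 X21.87 Y87.29 F683
G1 X23.23 Y90.58 F683
M5
G0 X22.67 Y172.18
M3 S845
G1 X21.05 Y176.08 F683
G1 X17.15 Y177.70 F683
G1 X13.25 Y176.08 F683
G1 X11.63 Y172.18 F683
G1 X13.25 Y168.28 F683
G1 X17.15 Y166.66 F683
G1 X21.05 Y168.28 F683
G1 X22.67 Y172.18 F683
M5
G0 X175.79 Y142.88
M3 S845
G1 X167.62 Y147.09 F683
G1 X152.12 Y147.82 F683
G1 X129.28 Y145.07 F683
G1 X99.12 Y138.85 F683
M5
G0 X152.74 Y80.34
M3 S845
G1 X118.03 Y77.48 F683
G1 X87.04 Y75.73 F683
G1 X59.76 Y75.08 F683
G1 X36.20 Y75.55 F683
M5
G0 X98.88 Y28.34
M3 S845
G1 X72.54 Y42.28 F683
G1 X71.26 Y57.41 F683
M5
G0 X0.00 Y0.00

Since the viewBox matches the mm dimensions, user units are millimetres directly. The only transform is the Y-flip y_m = 215.58 − y_svg.

Shape 1 is a circle drawn with `<circle>`. Its stroke #0000ff means cut at S845, F683. After flipping Y the toolpath is (23.23,90.58) → (21.87,93.87) → (18.58,95.23) → (15.29,93.87) → (13.93,90.58) → (15.29,87.29) → (18.58,85.93) → (21.87,87.29) → (23.23,90.58), returning to the start.

Shape 2 is a circle drawn with `<circle>`. Its stroke #0000ff means cut at S845, F683. After flipping Y the toolpath is (22.67,172.18) → (21.05,176.08) → (17.15,177.70) → (13.25,176.08) → (11.63,172.18) → (13.25,168.28) → (17.15,166.66) → (21.05,168.28) → (22.67,172.18), returning to the start.

Shape 3 is a quadratic bezier drawn with `<path>`. Its stroke #0000ff means cut at S845, F683. After flipping Y the toolpath is (175.79,142.88) → (167.62,147.09) → (152.12,147.82) → (129.28,145.07) → (99.12,138.85).

Shape 4 is a quadratic bezier drawn with `<path>`. Its stroke #0000ff means cut at S845, F683. After flipping Y the toolpath is (152.74,80.34) → (118.03,77.48) → (87.04,75.73) → (59.76,75.08) → (36.20,75.55).

Shape 5 is a open polyline drawn with `<path>`. Its stroke #0000ff means cut at S845, F683. After flipping Y the toolpath is (98.88,28.34) → (72.54,42.28) → (71.26,57.41).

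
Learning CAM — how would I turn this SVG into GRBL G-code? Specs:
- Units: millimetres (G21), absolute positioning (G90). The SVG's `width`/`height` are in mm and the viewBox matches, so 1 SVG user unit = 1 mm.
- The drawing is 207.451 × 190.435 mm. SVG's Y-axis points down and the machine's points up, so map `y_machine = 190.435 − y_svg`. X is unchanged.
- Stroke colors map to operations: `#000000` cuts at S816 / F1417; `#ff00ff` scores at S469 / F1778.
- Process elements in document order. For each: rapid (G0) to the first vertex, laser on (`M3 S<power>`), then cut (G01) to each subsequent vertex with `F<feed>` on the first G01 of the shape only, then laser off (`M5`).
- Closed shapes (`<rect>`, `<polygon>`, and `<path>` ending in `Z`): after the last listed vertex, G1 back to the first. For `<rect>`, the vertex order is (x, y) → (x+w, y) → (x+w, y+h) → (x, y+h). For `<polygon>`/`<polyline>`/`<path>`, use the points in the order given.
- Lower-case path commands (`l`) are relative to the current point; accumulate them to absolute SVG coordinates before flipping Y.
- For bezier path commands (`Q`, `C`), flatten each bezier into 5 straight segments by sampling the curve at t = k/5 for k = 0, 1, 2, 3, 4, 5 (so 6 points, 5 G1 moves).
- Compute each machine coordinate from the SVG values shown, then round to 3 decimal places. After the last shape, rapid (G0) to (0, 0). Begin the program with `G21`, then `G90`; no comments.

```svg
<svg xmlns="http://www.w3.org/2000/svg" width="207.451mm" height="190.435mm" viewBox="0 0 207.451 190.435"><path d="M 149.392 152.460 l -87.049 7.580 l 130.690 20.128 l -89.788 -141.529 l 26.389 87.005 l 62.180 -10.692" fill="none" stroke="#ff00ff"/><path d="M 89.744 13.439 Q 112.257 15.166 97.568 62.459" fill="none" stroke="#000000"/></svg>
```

1 u = 1 mm; y_m = 190.435 − y.

[1] `<path>` open polyline, #ff00ff→score S469 F1778: (149.392,37.975) → (62.343,30.395) → (193.033,10.267) → (103.245,151.796) → (129.634,64.791) → (191.814,75.483)

[2] `<path>` quadratic bezier, #000000→cut S816 F1417: (89.744,176.996) → (97.261,174.483) → (101.802,168.324) → (103.367,158.520) → (101.956,145.071) → (97.568,127.976)

G21
G90
G0 X149.392 Y37.975
M3 S469
G01 X62.343 Y30.395 F1778
G01 X193.033 Y10.267
G01 X103.245 Y151.796
G01 X129.634 Y64.791
G01 X191.814 Y75.483
M5
G0 X89.744 Y176.996
M3 S816
G01 X97.261 Y174.483 F1417
G01 X101.802 Y168.324
G01 X103.367 Y158.520
G01 X101.956 Y145.071
G01 X97.568 Y127.976
M5
G0 X0.000 Y0.000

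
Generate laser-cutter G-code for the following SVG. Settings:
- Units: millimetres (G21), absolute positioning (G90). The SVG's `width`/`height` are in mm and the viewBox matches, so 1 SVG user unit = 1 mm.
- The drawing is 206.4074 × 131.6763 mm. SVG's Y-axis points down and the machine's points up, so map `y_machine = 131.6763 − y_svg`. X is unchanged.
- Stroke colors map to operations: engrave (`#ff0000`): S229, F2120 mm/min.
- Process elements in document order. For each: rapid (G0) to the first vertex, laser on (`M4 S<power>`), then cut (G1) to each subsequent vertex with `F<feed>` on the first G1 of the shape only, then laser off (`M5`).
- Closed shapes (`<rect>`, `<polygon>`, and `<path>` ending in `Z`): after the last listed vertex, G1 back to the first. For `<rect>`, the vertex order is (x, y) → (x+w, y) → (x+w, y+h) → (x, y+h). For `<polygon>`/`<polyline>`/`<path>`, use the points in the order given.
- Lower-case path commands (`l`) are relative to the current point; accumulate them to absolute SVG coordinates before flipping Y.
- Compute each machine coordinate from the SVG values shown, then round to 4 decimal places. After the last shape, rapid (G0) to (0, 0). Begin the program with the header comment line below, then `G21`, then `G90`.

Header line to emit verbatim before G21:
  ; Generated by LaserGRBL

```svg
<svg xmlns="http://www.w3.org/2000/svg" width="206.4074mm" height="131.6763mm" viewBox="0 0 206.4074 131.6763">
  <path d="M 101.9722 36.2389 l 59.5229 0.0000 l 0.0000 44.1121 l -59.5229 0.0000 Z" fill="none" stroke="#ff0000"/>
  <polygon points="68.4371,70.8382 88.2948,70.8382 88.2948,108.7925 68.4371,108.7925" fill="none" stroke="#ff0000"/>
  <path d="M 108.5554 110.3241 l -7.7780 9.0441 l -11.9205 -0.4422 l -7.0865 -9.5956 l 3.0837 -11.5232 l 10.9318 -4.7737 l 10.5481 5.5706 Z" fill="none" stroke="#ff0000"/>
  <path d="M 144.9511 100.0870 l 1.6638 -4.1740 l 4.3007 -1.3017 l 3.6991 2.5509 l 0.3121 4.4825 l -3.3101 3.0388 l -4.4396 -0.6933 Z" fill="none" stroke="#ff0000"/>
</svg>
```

; Generated by LaserGRBL
G21
G90
G0 X101.9722 Y95.4374
M4 S229
G1 X161.4951 Y95.4374 F2120
G1 X161.4951 Y51.3253
G1 X101.9722 Y51.3253
G1 X101.9722 Y95.4374
M5
G0 X68.4371 Y60.8381
M4 S229
G1 X88.2948 Y60.8381 F2120
G1 X88.2948 Y22.8838
G1 X68.4371 Y22.8838
G1 X68.4371 Y60.8381
M5
G0 X108.5554 Y21.3522
M4 S229
G1 X100.7774 Y12.3081 F2120
G1 X88.8569 Y12.7503
G1 X81.7704 Y22.3459
G1 X84.8541 Y33.8691
G1 X95.7859 Y38.6428
G1 X106.3340 Y33.0722
G1 X108.5554 Y21.3522
M5
G0 X144.9511 Y31.5893
M4 S229
G1 X146.6149 Y35.7633 F2120
G1 X150.9156 Y37.0650
G1 X154.6147 Y34.5141
G1 X154.9268 Y30.0316
G1 X151.6167 Y26.9928
G1 X147.1771 Y27.6861
G1 X144.9511 Y31.5893
M5
G0 X0.0000 Y0.0000

viewBox `0 0 206.4074 131.6763` with mm width/height → 1 unit = 1 mm. Flip: y_m = 131.6763 − y_svg.

**Shape 1** — `<path>` rectangle, stroke `#ff0000` → engrave (S229, F2120). Machine vertices: (101.9722,95.4374) → (161.4951,95.4374) → (161.4951,51.3253) → (101.9722,51.3253) → (101.9722,95.4374). Closed: final G1 returns to the first vertex.

**Shape 2** — `<polygon>` rectangle, stroke `#ff0000` → engrave (S229, F2120). Machine vertices: (68.4371,60.8381) → (88.2948,60.8381) → (88.2948,22.8838) → (68.4371,22.8838) → (68.4371,60.8381). Closed: final G1 returns to the first vertex.

**Shape 3** — `<path>` regular polygon, stroke `#ff0000` → engrave (S229, F2120). Machine vertices: (108.5554,21.3522) → (100.7774,12.3081) → (88.8569,12.7503) → (81.7704,22.3459) → (84.8541,33.8691) → (95.7859,38.6428) → (106.3340,33.0722) → (108.5554,21.3522). Closed: final G1 returns to the first vertex.

**Shape 4** — `<path>` regular polygon, stroke `#ff0000` → engrave (S229, F2120). Machine vertices: (144.9511,31.5893) → (146.6149,35.7633) → (150.9156,37.0650) → (154.6147,34.5141) → (154.9268,30.0316) → (151.6167,26.9928) → (147.1771,27.6861) → (144.9511,31.5893). Closed: final G1 returns to the first vertex.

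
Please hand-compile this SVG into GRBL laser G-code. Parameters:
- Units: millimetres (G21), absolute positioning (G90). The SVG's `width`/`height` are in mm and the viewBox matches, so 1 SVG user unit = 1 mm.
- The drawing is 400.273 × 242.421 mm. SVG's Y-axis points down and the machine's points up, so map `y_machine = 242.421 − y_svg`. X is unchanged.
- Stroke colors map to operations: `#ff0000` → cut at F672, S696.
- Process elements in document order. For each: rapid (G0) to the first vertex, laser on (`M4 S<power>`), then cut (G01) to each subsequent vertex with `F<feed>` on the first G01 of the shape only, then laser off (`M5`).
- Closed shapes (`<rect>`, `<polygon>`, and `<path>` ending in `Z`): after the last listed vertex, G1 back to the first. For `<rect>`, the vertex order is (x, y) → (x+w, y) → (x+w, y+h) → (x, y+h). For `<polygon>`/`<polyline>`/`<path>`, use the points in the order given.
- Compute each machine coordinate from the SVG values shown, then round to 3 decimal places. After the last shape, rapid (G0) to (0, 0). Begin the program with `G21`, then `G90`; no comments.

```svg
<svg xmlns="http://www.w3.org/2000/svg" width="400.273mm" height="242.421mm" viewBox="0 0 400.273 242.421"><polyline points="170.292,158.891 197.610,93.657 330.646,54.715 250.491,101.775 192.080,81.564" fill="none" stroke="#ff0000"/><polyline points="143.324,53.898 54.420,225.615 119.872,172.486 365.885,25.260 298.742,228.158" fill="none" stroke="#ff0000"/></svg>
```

viewBox `0 0 400.273 242.421` with mm width/height → 1 unit = 1 mm. Flip: y_m = 242.421 − y_svg.

**Shape 1** — `<polyline>` open polyline, stroke `#ff0000` → cut (S696, F672). Machine vertices: (170.292,83.530) → (197.610,148.764) → (330.646,187.706) → (250.491,140.646) → (192.080,160.857). Open path.

**Shape 2** — `<polyline>` open polyline, stroke `#ff0000` → cut (S696, F672). Machine vertices: (143.324,188.523) → (54.420,16.806) → (119.872,69.935) → (365.885,217.161) → (298.742,14.263). Open path.

G21
G90
G0 X170.292 Y83.530
M4 S696
G01 X197.610 Y148.764 F672
G01 X330.646 Y187.706
G01 X250.491 Y140.646
G01 X192.080 Y160.857
M5
G0 X143.324 Y188.523
M4 S696
G01 X54.420 Y16.806 F672
G01 X119.872 Y69.935
G01 X365.885 Y217.161
G01 X298.742 Y14.263
M5
G0 X0.000 Y0.000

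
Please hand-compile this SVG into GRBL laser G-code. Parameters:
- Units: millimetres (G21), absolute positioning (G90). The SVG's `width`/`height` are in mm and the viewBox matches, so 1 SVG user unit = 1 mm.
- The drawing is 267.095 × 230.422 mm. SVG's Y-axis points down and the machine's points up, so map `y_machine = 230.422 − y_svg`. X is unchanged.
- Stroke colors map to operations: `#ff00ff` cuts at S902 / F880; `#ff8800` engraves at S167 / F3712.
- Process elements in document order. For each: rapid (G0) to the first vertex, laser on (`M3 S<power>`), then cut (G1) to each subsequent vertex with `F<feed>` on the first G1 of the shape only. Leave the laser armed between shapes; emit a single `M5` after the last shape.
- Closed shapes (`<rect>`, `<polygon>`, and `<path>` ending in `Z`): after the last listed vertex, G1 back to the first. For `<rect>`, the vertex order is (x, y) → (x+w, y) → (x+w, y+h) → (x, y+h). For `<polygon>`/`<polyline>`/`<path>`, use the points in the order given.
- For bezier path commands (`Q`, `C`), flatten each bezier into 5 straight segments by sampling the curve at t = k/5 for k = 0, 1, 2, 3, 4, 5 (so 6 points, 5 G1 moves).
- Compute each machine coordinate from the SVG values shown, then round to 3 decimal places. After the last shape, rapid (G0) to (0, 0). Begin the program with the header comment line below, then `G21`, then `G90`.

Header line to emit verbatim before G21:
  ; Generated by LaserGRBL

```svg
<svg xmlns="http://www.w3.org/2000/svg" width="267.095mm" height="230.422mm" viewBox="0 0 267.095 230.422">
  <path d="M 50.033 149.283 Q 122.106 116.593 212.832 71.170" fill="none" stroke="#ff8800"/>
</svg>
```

; Generated by LaserGRBL
G21
G90
G0 X50.033 Y81.139
M3 S167
G1 X79.608 Y94.724 F3712
G1 X110.676 Y109.328
G1 X143.236 Y124.951
G1 X177.288 Y141.592
G1 X212.832 Y159.252
M5
G0 X0.000 Y0.000

1 u = 1 mm; y_m = 230.422 − y.

[1] `<path>` quadratic bezier, #ff8800→engrave S167 F3712: (50.033,81.139) → (79.608,94.724) → (110.676,109.328) → (143.236,124.951) → (177.288,141.592) → (212.832,159.252)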